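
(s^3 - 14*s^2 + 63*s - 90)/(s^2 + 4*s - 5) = (s^3 - 14*s^2 + 63*s - 90)/(s^2 + 4*s - 5)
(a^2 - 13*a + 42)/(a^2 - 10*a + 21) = (a - 6)/(a - 3)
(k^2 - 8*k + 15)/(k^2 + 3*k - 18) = (k - 5)/(k + 6)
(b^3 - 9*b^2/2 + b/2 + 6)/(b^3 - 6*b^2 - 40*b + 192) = (2*b^2 - b - 3)/(2*(b^2 - 2*b - 48))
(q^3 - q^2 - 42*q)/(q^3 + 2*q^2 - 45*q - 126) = q/(q + 3)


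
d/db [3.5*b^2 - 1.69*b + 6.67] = 7.0*b - 1.69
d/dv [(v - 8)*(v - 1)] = 2*v - 9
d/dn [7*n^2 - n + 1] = 14*n - 1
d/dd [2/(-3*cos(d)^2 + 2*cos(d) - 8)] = 4*(1 - 3*cos(d))*sin(d)/(3*cos(d)^2 - 2*cos(d) + 8)^2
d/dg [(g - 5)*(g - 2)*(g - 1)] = 3*g^2 - 16*g + 17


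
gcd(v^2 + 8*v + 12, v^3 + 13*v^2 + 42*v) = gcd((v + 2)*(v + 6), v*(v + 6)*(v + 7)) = v + 6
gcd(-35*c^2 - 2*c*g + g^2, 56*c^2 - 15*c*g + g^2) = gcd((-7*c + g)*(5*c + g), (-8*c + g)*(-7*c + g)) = 7*c - g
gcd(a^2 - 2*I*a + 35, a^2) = 1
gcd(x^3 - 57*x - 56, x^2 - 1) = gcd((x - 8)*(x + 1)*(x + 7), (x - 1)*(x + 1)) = x + 1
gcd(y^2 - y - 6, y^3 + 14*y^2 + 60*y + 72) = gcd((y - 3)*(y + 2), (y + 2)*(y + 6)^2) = y + 2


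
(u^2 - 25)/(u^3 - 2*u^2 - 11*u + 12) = (u^2 - 25)/(u^3 - 2*u^2 - 11*u + 12)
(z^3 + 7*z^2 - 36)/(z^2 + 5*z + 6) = (z^2 + 4*z - 12)/(z + 2)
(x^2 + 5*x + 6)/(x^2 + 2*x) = (x + 3)/x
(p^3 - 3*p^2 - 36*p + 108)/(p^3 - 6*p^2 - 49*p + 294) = (p^2 + 3*p - 18)/(p^2 - 49)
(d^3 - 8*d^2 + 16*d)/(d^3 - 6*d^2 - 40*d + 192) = d*(d - 4)/(d^2 - 2*d - 48)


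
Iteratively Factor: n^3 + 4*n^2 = (n)*(n^2 + 4*n) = n^2*(n + 4)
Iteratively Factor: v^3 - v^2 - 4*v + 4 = (v - 2)*(v^2 + v - 2) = (v - 2)*(v - 1)*(v + 2)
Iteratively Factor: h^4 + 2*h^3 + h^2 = (h + 1)*(h^3 + h^2) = (h + 1)^2*(h^2) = h*(h + 1)^2*(h)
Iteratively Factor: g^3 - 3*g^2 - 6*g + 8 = (g - 4)*(g^2 + g - 2) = (g - 4)*(g - 1)*(g + 2)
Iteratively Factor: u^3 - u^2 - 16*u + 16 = (u - 1)*(u^2 - 16) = (u - 4)*(u - 1)*(u + 4)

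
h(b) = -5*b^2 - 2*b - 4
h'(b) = -10*b - 2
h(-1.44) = -11.49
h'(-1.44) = 12.40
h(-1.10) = -7.85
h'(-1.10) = 9.00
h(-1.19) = -8.70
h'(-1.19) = 9.90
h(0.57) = -6.76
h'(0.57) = -7.70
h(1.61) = -20.18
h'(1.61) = -18.10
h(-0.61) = -4.64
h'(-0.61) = 4.10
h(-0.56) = -4.45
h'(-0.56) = 3.60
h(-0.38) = -3.96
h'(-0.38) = 1.80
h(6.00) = -196.00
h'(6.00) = -62.00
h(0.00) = -4.00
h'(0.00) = -2.00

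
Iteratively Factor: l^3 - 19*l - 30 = (l + 2)*(l^2 - 2*l - 15) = (l + 2)*(l + 3)*(l - 5)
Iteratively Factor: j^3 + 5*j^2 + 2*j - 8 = (j + 4)*(j^2 + j - 2) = (j - 1)*(j + 4)*(j + 2)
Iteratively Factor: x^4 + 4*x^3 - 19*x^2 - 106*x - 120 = (x + 3)*(x^3 + x^2 - 22*x - 40) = (x - 5)*(x + 3)*(x^2 + 6*x + 8) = (x - 5)*(x + 2)*(x + 3)*(x + 4)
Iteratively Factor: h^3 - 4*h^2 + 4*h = (h - 2)*(h^2 - 2*h) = (h - 2)^2*(h)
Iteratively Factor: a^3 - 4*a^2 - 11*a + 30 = (a - 2)*(a^2 - 2*a - 15) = (a - 2)*(a + 3)*(a - 5)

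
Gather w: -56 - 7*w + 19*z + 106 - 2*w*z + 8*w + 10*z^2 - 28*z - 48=w*(1 - 2*z) + 10*z^2 - 9*z + 2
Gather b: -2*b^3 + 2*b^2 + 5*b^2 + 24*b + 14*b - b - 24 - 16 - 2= -2*b^3 + 7*b^2 + 37*b - 42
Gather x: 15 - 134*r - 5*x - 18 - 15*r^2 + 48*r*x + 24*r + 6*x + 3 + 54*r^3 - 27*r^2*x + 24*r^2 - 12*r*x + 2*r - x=54*r^3 + 9*r^2 - 108*r + x*(-27*r^2 + 36*r)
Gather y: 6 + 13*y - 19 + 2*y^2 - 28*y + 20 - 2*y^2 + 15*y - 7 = 0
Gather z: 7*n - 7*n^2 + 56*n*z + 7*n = -7*n^2 + 56*n*z + 14*n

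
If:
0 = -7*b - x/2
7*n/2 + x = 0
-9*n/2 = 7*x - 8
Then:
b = -1/10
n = -2/5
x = 7/5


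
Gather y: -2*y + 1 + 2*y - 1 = 0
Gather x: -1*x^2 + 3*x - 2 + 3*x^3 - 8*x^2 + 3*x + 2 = 3*x^3 - 9*x^2 + 6*x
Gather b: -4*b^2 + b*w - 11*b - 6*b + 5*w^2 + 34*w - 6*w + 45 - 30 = -4*b^2 + b*(w - 17) + 5*w^2 + 28*w + 15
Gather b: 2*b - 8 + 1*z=2*b + z - 8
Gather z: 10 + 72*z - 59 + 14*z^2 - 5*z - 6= 14*z^2 + 67*z - 55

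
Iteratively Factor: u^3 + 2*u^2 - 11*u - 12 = (u - 3)*(u^2 + 5*u + 4) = (u - 3)*(u + 1)*(u + 4)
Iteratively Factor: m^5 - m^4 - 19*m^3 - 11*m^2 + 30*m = (m)*(m^4 - m^3 - 19*m^2 - 11*m + 30) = m*(m - 5)*(m^3 + 4*m^2 + m - 6) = m*(m - 5)*(m + 3)*(m^2 + m - 2) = m*(m - 5)*(m + 2)*(m + 3)*(m - 1)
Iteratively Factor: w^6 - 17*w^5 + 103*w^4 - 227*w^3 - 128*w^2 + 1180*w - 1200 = (w - 3)*(w^5 - 14*w^4 + 61*w^3 - 44*w^2 - 260*w + 400) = (w - 5)*(w - 3)*(w^4 - 9*w^3 + 16*w^2 + 36*w - 80) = (w - 5)*(w - 3)*(w - 2)*(w^3 - 7*w^2 + 2*w + 40) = (w - 5)^2*(w - 3)*(w - 2)*(w^2 - 2*w - 8) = (w - 5)^2*(w - 3)*(w - 2)*(w + 2)*(w - 4)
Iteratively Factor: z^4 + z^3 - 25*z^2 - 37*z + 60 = (z - 5)*(z^3 + 6*z^2 + 5*z - 12) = (z - 5)*(z - 1)*(z^2 + 7*z + 12) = (z - 5)*(z - 1)*(z + 4)*(z + 3)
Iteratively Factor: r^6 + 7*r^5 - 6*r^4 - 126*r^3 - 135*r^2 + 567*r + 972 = (r + 3)*(r^5 + 4*r^4 - 18*r^3 - 72*r^2 + 81*r + 324) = (r + 3)*(r + 4)*(r^4 - 18*r^2 + 81) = (r + 3)^2*(r + 4)*(r^3 - 3*r^2 - 9*r + 27) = (r - 3)*(r + 3)^2*(r + 4)*(r^2 - 9) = (r - 3)*(r + 3)^3*(r + 4)*(r - 3)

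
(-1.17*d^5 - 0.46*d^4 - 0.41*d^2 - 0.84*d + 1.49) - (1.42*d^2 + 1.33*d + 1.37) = -1.17*d^5 - 0.46*d^4 - 1.83*d^2 - 2.17*d + 0.12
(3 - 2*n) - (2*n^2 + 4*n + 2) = -2*n^2 - 6*n + 1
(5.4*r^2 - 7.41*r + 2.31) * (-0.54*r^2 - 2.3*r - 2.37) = -2.916*r^4 - 8.4186*r^3 + 2.9976*r^2 + 12.2487*r - 5.4747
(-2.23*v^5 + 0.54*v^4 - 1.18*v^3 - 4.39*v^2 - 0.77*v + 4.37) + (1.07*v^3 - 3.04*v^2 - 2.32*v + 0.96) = -2.23*v^5 + 0.54*v^4 - 0.11*v^3 - 7.43*v^2 - 3.09*v + 5.33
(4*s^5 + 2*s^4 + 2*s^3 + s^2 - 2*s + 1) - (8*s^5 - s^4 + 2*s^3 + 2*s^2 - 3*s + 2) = -4*s^5 + 3*s^4 - s^2 + s - 1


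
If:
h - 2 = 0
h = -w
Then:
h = 2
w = -2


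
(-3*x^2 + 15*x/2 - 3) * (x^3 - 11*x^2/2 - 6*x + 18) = -3*x^5 + 24*x^4 - 105*x^3/4 - 165*x^2/2 + 153*x - 54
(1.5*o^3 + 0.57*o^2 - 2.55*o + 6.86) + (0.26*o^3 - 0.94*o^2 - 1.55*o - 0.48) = 1.76*o^3 - 0.37*o^2 - 4.1*o + 6.38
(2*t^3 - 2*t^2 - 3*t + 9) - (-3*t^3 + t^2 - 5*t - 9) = 5*t^3 - 3*t^2 + 2*t + 18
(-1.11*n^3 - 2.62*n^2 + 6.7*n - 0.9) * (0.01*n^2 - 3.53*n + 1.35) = -0.0111*n^5 + 3.8921*n^4 + 7.8171*n^3 - 27.197*n^2 + 12.222*n - 1.215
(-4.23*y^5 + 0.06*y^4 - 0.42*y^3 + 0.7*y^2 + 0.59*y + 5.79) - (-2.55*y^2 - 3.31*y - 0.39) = -4.23*y^5 + 0.06*y^4 - 0.42*y^3 + 3.25*y^2 + 3.9*y + 6.18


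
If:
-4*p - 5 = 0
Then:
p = -5/4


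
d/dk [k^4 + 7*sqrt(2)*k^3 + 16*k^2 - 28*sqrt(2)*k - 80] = 4*k^3 + 21*sqrt(2)*k^2 + 32*k - 28*sqrt(2)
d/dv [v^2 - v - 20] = 2*v - 1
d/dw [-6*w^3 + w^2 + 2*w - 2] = -18*w^2 + 2*w + 2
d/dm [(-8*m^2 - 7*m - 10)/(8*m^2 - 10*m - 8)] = (34*m^2 + 72*m - 11)/(16*m^4 - 40*m^3 - 7*m^2 + 40*m + 16)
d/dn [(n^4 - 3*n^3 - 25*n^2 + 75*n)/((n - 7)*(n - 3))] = (2*n^3 - 21*n^2 + 175)/(n^2 - 14*n + 49)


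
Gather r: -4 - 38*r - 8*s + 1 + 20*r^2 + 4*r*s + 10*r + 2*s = 20*r^2 + r*(4*s - 28) - 6*s - 3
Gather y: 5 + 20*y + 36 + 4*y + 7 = 24*y + 48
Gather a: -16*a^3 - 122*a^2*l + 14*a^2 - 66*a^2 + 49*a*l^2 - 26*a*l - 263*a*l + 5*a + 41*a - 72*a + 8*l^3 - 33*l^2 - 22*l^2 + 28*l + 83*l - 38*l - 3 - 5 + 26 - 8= -16*a^3 + a^2*(-122*l - 52) + a*(49*l^2 - 289*l - 26) + 8*l^3 - 55*l^2 + 73*l + 10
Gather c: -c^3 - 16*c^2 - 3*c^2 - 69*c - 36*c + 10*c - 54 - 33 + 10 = -c^3 - 19*c^2 - 95*c - 77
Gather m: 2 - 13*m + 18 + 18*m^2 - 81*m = 18*m^2 - 94*m + 20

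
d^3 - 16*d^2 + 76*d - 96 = (d - 8)*(d - 6)*(d - 2)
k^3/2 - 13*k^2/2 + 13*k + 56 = (k/2 + 1)*(k - 8)*(k - 7)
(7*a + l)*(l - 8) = 7*a*l - 56*a + l^2 - 8*l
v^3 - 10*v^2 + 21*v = v*(v - 7)*(v - 3)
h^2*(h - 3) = h^3 - 3*h^2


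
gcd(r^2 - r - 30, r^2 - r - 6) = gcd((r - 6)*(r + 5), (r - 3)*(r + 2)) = 1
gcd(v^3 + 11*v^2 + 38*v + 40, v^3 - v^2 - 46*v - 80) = v^2 + 7*v + 10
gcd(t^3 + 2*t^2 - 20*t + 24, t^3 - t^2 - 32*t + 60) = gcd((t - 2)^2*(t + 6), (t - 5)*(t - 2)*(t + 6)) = t^2 + 4*t - 12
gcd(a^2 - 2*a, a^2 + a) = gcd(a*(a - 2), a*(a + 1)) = a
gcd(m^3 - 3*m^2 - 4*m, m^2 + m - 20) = m - 4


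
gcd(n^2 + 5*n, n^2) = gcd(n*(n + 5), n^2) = n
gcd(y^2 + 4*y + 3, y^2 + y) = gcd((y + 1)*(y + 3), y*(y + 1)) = y + 1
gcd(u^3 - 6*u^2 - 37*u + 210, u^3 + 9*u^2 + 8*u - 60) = u + 6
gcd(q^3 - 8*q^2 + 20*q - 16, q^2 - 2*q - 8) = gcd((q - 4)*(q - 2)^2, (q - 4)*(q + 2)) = q - 4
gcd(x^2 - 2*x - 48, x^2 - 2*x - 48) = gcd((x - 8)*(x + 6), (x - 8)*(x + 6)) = x^2 - 2*x - 48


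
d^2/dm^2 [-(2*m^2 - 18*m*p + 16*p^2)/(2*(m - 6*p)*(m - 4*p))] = 2*p*(-m^3 + 48*m^2*p - 408*m*p^2 + 976*p^3)/(m^6 - 30*m^5*p + 372*m^4*p^2 - 2440*m^3*p^3 + 8928*m^2*p^4 - 17280*m*p^5 + 13824*p^6)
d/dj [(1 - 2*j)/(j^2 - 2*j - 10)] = 2*(j^2 - j + 11)/(j^4 - 4*j^3 - 16*j^2 + 40*j + 100)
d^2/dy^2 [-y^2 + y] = -2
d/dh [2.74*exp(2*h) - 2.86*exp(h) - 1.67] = (5.48*exp(h) - 2.86)*exp(h)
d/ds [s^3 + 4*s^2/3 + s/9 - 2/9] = 3*s^2 + 8*s/3 + 1/9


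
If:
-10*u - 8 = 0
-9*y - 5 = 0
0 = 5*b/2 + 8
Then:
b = -16/5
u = -4/5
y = -5/9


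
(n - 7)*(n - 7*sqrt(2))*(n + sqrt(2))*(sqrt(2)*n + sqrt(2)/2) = sqrt(2)*n^4 - 12*n^3 - 13*sqrt(2)*n^3/2 - 35*sqrt(2)*n^2/2 + 78*n^2 + 42*n + 91*sqrt(2)*n + 49*sqrt(2)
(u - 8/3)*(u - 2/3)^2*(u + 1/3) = u^4 - 11*u^3/3 + 8*u^2/3 + 4*u/27 - 32/81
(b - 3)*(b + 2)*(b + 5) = b^3 + 4*b^2 - 11*b - 30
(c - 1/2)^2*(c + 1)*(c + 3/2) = c^4 + 3*c^3/2 - 3*c^2/4 - 7*c/8 + 3/8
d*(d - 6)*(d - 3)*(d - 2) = d^4 - 11*d^3 + 36*d^2 - 36*d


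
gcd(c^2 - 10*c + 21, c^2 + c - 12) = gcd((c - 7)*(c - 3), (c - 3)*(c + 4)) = c - 3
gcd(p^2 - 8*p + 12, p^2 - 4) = p - 2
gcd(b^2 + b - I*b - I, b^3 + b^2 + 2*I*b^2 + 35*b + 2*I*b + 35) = b + 1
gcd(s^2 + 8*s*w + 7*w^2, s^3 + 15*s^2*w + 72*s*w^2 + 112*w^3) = s + 7*w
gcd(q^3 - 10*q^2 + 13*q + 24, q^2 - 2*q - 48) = q - 8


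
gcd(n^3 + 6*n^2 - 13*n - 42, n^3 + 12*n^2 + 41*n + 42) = n^2 + 9*n + 14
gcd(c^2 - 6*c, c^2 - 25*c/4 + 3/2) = c - 6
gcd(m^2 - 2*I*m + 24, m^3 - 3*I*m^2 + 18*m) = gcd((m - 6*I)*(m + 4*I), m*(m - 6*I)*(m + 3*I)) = m - 6*I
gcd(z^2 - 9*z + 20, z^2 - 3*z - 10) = z - 5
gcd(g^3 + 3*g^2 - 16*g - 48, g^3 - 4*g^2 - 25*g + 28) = g + 4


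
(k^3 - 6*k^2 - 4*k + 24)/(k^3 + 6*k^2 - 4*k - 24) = (k - 6)/(k + 6)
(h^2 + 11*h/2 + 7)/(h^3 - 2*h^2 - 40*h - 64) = (h + 7/2)/(h^2 - 4*h - 32)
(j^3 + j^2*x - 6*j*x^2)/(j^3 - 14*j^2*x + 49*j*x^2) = (j^2 + j*x - 6*x^2)/(j^2 - 14*j*x + 49*x^2)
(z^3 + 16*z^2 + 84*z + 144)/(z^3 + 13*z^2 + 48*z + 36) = (z + 4)/(z + 1)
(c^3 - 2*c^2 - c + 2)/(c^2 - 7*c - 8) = (c^2 - 3*c + 2)/(c - 8)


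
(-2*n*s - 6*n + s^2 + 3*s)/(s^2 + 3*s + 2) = (-2*n*s - 6*n + s^2 + 3*s)/(s^2 + 3*s + 2)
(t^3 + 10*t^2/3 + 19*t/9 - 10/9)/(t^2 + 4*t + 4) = (9*t^2 + 12*t - 5)/(9*(t + 2))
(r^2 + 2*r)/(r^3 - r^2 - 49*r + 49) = r*(r + 2)/(r^3 - r^2 - 49*r + 49)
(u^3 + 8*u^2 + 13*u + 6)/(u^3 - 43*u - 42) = (u + 1)/(u - 7)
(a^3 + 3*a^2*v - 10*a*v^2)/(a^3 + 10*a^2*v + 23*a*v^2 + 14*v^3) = a*(a^2 + 3*a*v - 10*v^2)/(a^3 + 10*a^2*v + 23*a*v^2 + 14*v^3)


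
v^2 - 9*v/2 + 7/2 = (v - 7/2)*(v - 1)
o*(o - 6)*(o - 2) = o^3 - 8*o^2 + 12*o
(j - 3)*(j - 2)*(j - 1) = j^3 - 6*j^2 + 11*j - 6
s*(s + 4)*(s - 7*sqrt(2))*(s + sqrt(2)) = s^4 - 6*sqrt(2)*s^3 + 4*s^3 - 24*sqrt(2)*s^2 - 14*s^2 - 56*s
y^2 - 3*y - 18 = (y - 6)*(y + 3)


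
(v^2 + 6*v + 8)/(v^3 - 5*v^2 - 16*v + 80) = (v + 2)/(v^2 - 9*v + 20)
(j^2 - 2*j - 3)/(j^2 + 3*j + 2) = (j - 3)/(j + 2)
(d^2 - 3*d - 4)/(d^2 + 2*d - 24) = (d + 1)/(d + 6)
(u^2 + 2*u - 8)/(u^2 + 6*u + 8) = (u - 2)/(u + 2)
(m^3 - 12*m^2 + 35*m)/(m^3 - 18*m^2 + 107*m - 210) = m/(m - 6)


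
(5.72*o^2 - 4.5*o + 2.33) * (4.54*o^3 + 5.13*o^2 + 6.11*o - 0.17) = 25.9688*o^5 + 8.9136*o^4 + 22.4424*o^3 - 16.5145*o^2 + 15.0013*o - 0.3961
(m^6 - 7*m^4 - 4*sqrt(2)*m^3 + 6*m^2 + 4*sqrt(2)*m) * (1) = m^6 - 7*m^4 - 4*sqrt(2)*m^3 + 6*m^2 + 4*sqrt(2)*m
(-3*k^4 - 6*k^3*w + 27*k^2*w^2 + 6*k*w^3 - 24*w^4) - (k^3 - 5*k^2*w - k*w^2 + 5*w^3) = -3*k^4 - 6*k^3*w - k^3 + 27*k^2*w^2 + 5*k^2*w + 6*k*w^3 + k*w^2 - 24*w^4 - 5*w^3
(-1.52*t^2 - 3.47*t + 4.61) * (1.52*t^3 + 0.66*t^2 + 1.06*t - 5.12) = -2.3104*t^5 - 6.2776*t^4 + 3.1058*t^3 + 7.1468*t^2 + 22.653*t - 23.6032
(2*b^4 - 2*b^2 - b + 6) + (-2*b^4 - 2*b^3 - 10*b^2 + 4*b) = -2*b^3 - 12*b^2 + 3*b + 6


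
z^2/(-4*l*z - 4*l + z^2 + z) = z^2/(-4*l*z - 4*l + z^2 + z)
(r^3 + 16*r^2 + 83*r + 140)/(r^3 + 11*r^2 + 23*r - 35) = (r + 4)/(r - 1)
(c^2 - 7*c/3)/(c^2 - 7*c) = (c - 7/3)/(c - 7)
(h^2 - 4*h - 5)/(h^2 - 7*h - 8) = (h - 5)/(h - 8)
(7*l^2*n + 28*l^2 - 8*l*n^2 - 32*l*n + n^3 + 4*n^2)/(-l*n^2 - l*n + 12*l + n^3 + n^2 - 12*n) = (-7*l + n)/(n - 3)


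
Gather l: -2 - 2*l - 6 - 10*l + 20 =12 - 12*l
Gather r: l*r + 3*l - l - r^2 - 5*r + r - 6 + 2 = 2*l - r^2 + r*(l - 4) - 4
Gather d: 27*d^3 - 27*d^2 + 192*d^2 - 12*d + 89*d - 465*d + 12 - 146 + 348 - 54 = 27*d^3 + 165*d^2 - 388*d + 160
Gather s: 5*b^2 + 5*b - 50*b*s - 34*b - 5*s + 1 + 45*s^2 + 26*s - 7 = 5*b^2 - 29*b + 45*s^2 + s*(21 - 50*b) - 6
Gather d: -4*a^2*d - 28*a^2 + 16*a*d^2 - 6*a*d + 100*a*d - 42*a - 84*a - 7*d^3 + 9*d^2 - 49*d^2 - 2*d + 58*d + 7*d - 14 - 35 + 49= -28*a^2 - 126*a - 7*d^3 + d^2*(16*a - 40) + d*(-4*a^2 + 94*a + 63)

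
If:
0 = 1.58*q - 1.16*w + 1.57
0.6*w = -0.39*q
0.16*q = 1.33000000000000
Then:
No Solution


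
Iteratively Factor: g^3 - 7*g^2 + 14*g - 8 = (g - 1)*(g^2 - 6*g + 8) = (g - 4)*(g - 1)*(g - 2)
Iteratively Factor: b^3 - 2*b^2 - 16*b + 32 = (b - 2)*(b^2 - 16) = (b - 2)*(b + 4)*(b - 4)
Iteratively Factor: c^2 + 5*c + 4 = (c + 1)*(c + 4)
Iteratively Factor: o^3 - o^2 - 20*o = (o + 4)*(o^2 - 5*o) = (o - 5)*(o + 4)*(o)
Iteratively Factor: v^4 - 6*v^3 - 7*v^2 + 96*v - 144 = (v - 4)*(v^3 - 2*v^2 - 15*v + 36) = (v - 4)*(v + 4)*(v^2 - 6*v + 9) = (v - 4)*(v - 3)*(v + 4)*(v - 3)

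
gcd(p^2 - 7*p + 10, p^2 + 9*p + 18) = 1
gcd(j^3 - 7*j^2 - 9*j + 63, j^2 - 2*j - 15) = j + 3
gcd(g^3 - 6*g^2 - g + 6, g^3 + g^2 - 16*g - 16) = g + 1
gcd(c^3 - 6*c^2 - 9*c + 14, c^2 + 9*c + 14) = c + 2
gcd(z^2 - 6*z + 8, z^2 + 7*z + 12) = 1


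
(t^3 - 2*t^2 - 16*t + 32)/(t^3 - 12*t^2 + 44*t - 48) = (t + 4)/(t - 6)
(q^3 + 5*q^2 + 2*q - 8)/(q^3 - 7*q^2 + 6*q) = (q^2 + 6*q + 8)/(q*(q - 6))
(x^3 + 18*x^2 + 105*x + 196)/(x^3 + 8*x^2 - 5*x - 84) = (x + 7)/(x - 3)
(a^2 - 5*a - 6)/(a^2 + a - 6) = (a^2 - 5*a - 6)/(a^2 + a - 6)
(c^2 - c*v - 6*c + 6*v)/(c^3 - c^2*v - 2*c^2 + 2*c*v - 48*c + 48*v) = (c - 6)/(c^2 - 2*c - 48)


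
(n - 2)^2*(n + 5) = n^3 + n^2 - 16*n + 20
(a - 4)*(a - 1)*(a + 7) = a^3 + 2*a^2 - 31*a + 28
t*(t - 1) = t^2 - t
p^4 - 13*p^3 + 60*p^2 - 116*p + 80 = (p - 5)*(p - 4)*(p - 2)^2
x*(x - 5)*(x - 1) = x^3 - 6*x^2 + 5*x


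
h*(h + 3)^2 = h^3 + 6*h^2 + 9*h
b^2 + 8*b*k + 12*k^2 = (b + 2*k)*(b + 6*k)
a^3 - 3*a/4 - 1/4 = (a - 1)*(a + 1/2)^2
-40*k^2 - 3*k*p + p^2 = (-8*k + p)*(5*k + p)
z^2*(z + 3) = z^3 + 3*z^2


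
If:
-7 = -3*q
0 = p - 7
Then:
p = 7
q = 7/3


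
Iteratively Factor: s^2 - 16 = (s + 4)*(s - 4)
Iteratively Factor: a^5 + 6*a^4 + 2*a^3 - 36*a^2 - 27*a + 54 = (a - 2)*(a^4 + 8*a^3 + 18*a^2 - 27) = (a - 2)*(a + 3)*(a^3 + 5*a^2 + 3*a - 9) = (a - 2)*(a - 1)*(a + 3)*(a^2 + 6*a + 9) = (a - 2)*(a - 1)*(a + 3)^2*(a + 3)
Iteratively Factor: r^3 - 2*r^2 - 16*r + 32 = (r - 4)*(r^2 + 2*r - 8) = (r - 4)*(r + 4)*(r - 2)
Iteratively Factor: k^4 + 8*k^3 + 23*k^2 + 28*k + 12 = (k + 2)*(k^3 + 6*k^2 + 11*k + 6) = (k + 1)*(k + 2)*(k^2 + 5*k + 6) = (k + 1)*(k + 2)^2*(k + 3)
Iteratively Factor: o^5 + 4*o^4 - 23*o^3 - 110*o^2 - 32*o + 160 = (o - 5)*(o^4 + 9*o^3 + 22*o^2 - 32) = (o - 5)*(o + 4)*(o^3 + 5*o^2 + 2*o - 8) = (o - 5)*(o + 2)*(o + 4)*(o^2 + 3*o - 4) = (o - 5)*(o - 1)*(o + 2)*(o + 4)*(o + 4)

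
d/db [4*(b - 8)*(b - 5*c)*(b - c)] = 12*b^2 - 48*b*c - 64*b + 20*c^2 + 192*c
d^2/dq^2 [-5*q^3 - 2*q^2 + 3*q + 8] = -30*q - 4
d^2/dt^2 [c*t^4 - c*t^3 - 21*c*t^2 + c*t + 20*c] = 6*c*(2*t^2 - t - 7)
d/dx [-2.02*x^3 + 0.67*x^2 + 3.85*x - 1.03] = -6.06*x^2 + 1.34*x + 3.85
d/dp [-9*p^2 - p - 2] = -18*p - 1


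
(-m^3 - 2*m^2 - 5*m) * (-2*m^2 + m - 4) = 2*m^5 + 3*m^4 + 12*m^3 + 3*m^2 + 20*m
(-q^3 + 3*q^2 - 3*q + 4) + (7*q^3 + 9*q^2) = 6*q^3 + 12*q^2 - 3*q + 4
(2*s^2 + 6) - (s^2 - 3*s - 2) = s^2 + 3*s + 8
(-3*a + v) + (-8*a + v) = -11*a + 2*v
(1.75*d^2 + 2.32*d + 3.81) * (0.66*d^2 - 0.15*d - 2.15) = 1.155*d^4 + 1.2687*d^3 - 1.5959*d^2 - 5.5595*d - 8.1915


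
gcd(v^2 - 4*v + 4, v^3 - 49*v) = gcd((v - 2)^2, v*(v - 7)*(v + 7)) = 1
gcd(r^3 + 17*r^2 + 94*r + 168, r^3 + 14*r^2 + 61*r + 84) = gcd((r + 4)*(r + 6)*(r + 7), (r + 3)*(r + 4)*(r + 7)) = r^2 + 11*r + 28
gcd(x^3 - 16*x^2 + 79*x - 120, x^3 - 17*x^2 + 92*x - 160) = x^2 - 13*x + 40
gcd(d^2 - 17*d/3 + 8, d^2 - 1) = 1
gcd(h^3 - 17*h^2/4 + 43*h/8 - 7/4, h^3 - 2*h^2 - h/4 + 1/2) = h^2 - 5*h/2 + 1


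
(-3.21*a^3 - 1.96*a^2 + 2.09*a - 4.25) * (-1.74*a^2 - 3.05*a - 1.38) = 5.5854*a^5 + 13.2009*a^4 + 6.7712*a^3 + 3.7253*a^2 + 10.0783*a + 5.865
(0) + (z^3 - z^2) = z^3 - z^2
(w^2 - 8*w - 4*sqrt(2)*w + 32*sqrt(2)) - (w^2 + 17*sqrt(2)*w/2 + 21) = -25*sqrt(2)*w/2 - 8*w - 21 + 32*sqrt(2)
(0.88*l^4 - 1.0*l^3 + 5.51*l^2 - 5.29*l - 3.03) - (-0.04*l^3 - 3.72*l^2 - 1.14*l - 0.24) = 0.88*l^4 - 0.96*l^3 + 9.23*l^2 - 4.15*l - 2.79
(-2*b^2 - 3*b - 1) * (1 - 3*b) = 6*b^3 + 7*b^2 - 1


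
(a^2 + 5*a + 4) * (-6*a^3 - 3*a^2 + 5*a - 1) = -6*a^5 - 33*a^4 - 34*a^3 + 12*a^2 + 15*a - 4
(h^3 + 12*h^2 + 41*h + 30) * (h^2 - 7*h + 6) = h^5 + 5*h^4 - 37*h^3 - 185*h^2 + 36*h + 180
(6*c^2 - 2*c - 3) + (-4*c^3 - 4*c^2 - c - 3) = -4*c^3 + 2*c^2 - 3*c - 6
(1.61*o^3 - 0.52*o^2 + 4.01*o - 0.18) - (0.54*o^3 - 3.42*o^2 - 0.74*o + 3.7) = 1.07*o^3 + 2.9*o^2 + 4.75*o - 3.88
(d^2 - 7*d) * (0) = 0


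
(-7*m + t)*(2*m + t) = -14*m^2 - 5*m*t + t^2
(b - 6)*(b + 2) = b^2 - 4*b - 12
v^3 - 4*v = v*(v - 2)*(v + 2)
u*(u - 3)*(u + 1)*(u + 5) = u^4 + 3*u^3 - 13*u^2 - 15*u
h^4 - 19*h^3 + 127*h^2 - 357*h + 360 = (h - 8)*(h - 5)*(h - 3)^2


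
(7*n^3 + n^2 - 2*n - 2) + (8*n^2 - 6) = 7*n^3 + 9*n^2 - 2*n - 8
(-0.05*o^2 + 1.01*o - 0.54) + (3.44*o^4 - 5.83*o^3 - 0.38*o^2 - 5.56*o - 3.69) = 3.44*o^4 - 5.83*o^3 - 0.43*o^2 - 4.55*o - 4.23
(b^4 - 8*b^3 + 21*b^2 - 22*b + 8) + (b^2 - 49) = b^4 - 8*b^3 + 22*b^2 - 22*b - 41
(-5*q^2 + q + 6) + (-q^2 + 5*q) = -6*q^2 + 6*q + 6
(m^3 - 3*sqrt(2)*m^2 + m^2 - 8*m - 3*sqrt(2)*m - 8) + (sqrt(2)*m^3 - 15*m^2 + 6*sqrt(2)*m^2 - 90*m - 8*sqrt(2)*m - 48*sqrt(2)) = m^3 + sqrt(2)*m^3 - 14*m^2 + 3*sqrt(2)*m^2 - 98*m - 11*sqrt(2)*m - 48*sqrt(2) - 8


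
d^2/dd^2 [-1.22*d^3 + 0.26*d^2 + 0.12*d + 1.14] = 0.52 - 7.32*d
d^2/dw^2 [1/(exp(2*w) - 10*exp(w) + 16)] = 2*((5 - 2*exp(w))*(exp(2*w) - 10*exp(w) + 16) + 4*(exp(w) - 5)^2*exp(w))*exp(w)/(exp(2*w) - 10*exp(w) + 16)^3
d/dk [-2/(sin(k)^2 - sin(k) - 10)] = 2*(2*sin(k) - 1)*cos(k)/(sin(k) + cos(k)^2 + 9)^2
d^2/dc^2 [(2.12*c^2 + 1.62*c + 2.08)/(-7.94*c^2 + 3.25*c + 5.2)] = (-313.674464*c^3 - 1311.967488*c^2 - 79.2729600000001*c - 275.59168)/(500.566184*c^6 - 614.6751*c^5 - 731.88141*c^4 + 770.787875*c^3 + 479.3178*c^2 - 263.64*c - 140.608)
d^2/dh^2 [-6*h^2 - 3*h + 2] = -12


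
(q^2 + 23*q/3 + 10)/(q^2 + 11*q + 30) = (q + 5/3)/(q + 5)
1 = 1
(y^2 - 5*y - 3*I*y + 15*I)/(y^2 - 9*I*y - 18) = (y - 5)/(y - 6*I)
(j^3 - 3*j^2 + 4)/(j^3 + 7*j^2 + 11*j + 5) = (j^2 - 4*j + 4)/(j^2 + 6*j + 5)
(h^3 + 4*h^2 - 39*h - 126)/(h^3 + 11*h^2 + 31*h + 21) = (h - 6)/(h + 1)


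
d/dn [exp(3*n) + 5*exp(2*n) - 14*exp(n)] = (3*exp(2*n) + 10*exp(n) - 14)*exp(n)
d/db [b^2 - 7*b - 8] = 2*b - 7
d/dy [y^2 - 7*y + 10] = 2*y - 7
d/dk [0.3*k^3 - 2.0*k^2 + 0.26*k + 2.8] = 0.9*k^2 - 4.0*k + 0.26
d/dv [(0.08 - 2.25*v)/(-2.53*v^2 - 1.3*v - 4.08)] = (-5.6925*v^2 + 0.4048*v + 9.284)/(6.4009*v^4 + 6.578*v^3 + 22.3348*v^2 + 10.608*v + 16.6464)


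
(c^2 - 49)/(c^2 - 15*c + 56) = (c + 7)/(c - 8)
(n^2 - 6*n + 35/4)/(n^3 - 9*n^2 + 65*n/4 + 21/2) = (2*n - 5)/(2*n^2 - 11*n - 6)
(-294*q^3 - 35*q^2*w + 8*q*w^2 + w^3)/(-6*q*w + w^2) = 49*q^2/w + 14*q + w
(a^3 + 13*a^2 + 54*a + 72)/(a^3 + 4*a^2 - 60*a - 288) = (a^2 + 7*a + 12)/(a^2 - 2*a - 48)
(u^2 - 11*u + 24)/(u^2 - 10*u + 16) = (u - 3)/(u - 2)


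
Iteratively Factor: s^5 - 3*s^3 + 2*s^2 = (s + 2)*(s^4 - 2*s^3 + s^2) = s*(s + 2)*(s^3 - 2*s^2 + s) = s*(s - 1)*(s + 2)*(s^2 - s) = s^2*(s - 1)*(s + 2)*(s - 1)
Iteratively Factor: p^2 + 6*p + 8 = (p + 2)*(p + 4)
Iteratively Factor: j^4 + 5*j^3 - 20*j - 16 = (j + 1)*(j^3 + 4*j^2 - 4*j - 16) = (j - 2)*(j + 1)*(j^2 + 6*j + 8) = (j - 2)*(j + 1)*(j + 4)*(j + 2)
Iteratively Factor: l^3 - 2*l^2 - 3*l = (l - 3)*(l^2 + l) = l*(l - 3)*(l + 1)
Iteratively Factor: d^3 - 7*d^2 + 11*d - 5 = (d - 5)*(d^2 - 2*d + 1) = (d - 5)*(d - 1)*(d - 1)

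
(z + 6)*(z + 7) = z^2 + 13*z + 42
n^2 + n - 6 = (n - 2)*(n + 3)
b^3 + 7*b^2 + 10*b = b*(b + 2)*(b + 5)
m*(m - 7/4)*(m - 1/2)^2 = m^4 - 11*m^3/4 + 2*m^2 - 7*m/16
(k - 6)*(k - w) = k^2 - k*w - 6*k + 6*w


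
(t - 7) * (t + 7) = t^2 - 49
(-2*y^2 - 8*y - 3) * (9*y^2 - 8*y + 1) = -18*y^4 - 56*y^3 + 35*y^2 + 16*y - 3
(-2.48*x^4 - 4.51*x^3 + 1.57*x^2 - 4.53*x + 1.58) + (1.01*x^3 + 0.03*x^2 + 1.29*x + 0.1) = -2.48*x^4 - 3.5*x^3 + 1.6*x^2 - 3.24*x + 1.68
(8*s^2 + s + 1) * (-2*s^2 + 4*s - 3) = -16*s^4 + 30*s^3 - 22*s^2 + s - 3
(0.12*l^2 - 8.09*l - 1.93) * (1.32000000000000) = 0.1584*l^2 - 10.6788*l - 2.5476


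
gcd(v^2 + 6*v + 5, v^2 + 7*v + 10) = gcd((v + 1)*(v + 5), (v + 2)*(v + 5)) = v + 5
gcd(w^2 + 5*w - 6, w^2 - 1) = w - 1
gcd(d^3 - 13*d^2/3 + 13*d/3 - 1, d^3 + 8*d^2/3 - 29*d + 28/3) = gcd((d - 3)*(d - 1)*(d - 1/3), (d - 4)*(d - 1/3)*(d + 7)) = d - 1/3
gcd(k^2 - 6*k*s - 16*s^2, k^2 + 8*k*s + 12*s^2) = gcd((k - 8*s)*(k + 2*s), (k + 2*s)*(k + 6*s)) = k + 2*s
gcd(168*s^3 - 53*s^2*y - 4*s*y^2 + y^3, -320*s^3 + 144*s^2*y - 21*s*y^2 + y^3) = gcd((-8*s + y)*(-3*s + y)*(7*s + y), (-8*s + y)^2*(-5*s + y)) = -8*s + y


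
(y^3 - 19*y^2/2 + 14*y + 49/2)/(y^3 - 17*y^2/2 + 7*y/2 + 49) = (y + 1)/(y + 2)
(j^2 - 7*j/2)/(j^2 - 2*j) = (j - 7/2)/(j - 2)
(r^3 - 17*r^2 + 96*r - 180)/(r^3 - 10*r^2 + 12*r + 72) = (r - 5)/(r + 2)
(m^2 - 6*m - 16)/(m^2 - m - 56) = (m + 2)/(m + 7)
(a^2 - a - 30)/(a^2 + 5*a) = (a - 6)/a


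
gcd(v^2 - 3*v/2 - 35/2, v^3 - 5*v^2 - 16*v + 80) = v - 5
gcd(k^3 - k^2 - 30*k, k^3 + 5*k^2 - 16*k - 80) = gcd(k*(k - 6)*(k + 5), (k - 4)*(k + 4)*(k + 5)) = k + 5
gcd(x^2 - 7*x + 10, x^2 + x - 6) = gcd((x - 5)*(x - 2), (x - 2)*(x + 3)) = x - 2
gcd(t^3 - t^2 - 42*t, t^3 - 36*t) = t^2 + 6*t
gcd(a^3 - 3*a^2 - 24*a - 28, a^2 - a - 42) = a - 7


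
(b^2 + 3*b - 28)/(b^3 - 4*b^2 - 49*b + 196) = 1/(b - 7)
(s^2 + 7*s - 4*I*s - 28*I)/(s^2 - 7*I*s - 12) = (s + 7)/(s - 3*I)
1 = 1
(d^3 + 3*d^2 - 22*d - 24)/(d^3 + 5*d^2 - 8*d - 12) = (d - 4)/(d - 2)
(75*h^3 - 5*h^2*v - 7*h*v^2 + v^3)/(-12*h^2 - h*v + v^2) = (25*h^2 - 10*h*v + v^2)/(-4*h + v)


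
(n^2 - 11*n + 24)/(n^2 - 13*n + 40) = (n - 3)/(n - 5)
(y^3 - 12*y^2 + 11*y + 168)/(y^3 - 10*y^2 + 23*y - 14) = (y^2 - 5*y - 24)/(y^2 - 3*y + 2)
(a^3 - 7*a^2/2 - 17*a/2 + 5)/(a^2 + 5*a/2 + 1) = (2*a^2 - 11*a + 5)/(2*a + 1)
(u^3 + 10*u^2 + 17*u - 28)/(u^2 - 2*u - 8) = (-u^3 - 10*u^2 - 17*u + 28)/(-u^2 + 2*u + 8)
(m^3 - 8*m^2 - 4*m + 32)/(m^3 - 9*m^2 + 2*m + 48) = (m - 2)/(m - 3)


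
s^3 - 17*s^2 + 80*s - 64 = (s - 8)^2*(s - 1)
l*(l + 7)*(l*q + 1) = l^3*q + 7*l^2*q + l^2 + 7*l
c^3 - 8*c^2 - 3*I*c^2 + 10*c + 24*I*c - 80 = (c - 8)*(c - 5*I)*(c + 2*I)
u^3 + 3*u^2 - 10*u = u*(u - 2)*(u + 5)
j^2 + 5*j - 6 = (j - 1)*(j + 6)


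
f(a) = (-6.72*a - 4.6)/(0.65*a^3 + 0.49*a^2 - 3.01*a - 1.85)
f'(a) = (-6.72*a - 4.6)*(-1.95*a^2 - 0.98*a + 3.01)/(0.65*a^3 + 0.49*a^2 - 3.01*a - 1.85)^2 - 6.72/(0.65*a^3 + 0.49*a^2 - 3.01*a - 1.85) = (8.736*a^3 + 12.2628*a^2 + 4.508*a - 1.414)/(0.4225*a^6 + 0.637*a^5 - 3.6729*a^4 - 5.3548*a^3 + 7.2471*a^2 + 11.137*a + 3.4225)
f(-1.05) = 2.24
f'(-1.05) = -2.27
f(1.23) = 3.57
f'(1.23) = 3.00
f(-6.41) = -0.29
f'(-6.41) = -0.10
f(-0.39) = 3.09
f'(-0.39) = -4.45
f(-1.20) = 2.58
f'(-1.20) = -2.36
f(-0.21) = 2.65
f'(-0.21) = -1.31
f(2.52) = -5.28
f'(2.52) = 13.68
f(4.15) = -0.80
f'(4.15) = 0.52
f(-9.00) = -0.14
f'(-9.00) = -0.03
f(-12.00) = -0.07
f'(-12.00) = -0.01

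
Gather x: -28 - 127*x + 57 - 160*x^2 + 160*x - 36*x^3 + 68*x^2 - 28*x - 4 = -36*x^3 - 92*x^2 + 5*x + 25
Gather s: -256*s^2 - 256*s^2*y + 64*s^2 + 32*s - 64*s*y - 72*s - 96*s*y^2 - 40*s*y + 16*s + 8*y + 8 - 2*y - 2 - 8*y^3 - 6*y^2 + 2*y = s^2*(-256*y - 192) + s*(-96*y^2 - 104*y - 24) - 8*y^3 - 6*y^2 + 8*y + 6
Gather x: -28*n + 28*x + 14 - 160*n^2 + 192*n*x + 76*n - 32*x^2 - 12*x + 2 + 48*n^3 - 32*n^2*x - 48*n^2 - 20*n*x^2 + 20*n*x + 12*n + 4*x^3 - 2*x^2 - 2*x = 48*n^3 - 208*n^2 + 60*n + 4*x^3 + x^2*(-20*n - 34) + x*(-32*n^2 + 212*n + 14) + 16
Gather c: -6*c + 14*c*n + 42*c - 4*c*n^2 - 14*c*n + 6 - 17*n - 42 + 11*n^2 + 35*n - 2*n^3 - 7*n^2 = c*(36 - 4*n^2) - 2*n^3 + 4*n^2 + 18*n - 36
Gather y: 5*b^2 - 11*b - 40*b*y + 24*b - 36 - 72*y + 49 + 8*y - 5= 5*b^2 + 13*b + y*(-40*b - 64) + 8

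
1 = 1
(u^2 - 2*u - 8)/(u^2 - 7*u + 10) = (u^2 - 2*u - 8)/(u^2 - 7*u + 10)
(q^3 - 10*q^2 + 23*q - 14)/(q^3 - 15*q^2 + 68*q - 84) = (q - 1)/(q - 6)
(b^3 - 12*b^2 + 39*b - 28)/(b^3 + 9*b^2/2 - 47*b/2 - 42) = 2*(b^2 - 8*b + 7)/(2*b^2 + 17*b + 21)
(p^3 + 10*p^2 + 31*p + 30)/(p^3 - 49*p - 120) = (p + 2)/(p - 8)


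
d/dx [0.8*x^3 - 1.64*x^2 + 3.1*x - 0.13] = 2.4*x^2 - 3.28*x + 3.1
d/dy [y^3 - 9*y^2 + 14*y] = 3*y^2 - 18*y + 14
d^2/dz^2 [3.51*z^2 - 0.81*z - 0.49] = 7.02000000000000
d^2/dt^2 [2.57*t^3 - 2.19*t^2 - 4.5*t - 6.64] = 15.42*t - 4.38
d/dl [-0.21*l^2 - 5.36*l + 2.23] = -0.42*l - 5.36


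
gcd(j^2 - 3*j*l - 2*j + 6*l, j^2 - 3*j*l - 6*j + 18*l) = j - 3*l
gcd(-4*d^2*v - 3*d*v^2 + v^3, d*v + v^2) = d*v + v^2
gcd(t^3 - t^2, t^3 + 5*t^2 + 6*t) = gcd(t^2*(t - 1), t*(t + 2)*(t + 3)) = t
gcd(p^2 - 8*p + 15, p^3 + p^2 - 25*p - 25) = p - 5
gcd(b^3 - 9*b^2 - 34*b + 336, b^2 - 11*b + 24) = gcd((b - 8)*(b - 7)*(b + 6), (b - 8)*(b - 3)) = b - 8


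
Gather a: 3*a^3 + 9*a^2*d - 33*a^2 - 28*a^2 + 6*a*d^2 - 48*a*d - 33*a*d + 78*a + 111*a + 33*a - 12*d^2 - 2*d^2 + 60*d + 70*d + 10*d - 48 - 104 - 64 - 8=3*a^3 + a^2*(9*d - 61) + a*(6*d^2 - 81*d + 222) - 14*d^2 + 140*d - 224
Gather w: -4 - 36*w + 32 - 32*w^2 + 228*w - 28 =-32*w^2 + 192*w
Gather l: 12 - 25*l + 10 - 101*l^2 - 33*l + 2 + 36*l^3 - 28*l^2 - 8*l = 36*l^3 - 129*l^2 - 66*l + 24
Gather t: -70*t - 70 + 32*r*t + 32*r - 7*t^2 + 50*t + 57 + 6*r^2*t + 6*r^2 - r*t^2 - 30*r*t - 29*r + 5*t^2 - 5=6*r^2 + 3*r + t^2*(-r - 2) + t*(6*r^2 + 2*r - 20) - 18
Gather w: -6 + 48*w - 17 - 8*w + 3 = 40*w - 20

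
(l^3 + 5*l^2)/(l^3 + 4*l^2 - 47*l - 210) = l^2/(l^2 - l - 42)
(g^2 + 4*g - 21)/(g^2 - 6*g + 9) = (g + 7)/(g - 3)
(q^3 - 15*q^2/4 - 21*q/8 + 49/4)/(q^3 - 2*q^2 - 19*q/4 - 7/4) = (4*q^2 - q - 14)/(2*(2*q^2 + 3*q + 1))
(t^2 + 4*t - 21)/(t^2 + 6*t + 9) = (t^2 + 4*t - 21)/(t^2 + 6*t + 9)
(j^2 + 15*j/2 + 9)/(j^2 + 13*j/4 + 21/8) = 4*(j + 6)/(4*j + 7)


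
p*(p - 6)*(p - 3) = p^3 - 9*p^2 + 18*p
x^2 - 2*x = x*(x - 2)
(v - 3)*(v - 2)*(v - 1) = v^3 - 6*v^2 + 11*v - 6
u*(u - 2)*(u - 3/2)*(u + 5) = u^4 + 3*u^3/2 - 29*u^2/2 + 15*u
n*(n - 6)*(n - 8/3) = n^3 - 26*n^2/3 + 16*n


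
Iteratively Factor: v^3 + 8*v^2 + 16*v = (v + 4)*(v^2 + 4*v) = (v + 4)^2*(v)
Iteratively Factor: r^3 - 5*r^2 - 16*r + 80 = (r - 4)*(r^2 - r - 20) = (r - 5)*(r - 4)*(r + 4)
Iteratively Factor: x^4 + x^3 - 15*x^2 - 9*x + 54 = (x - 3)*(x^3 + 4*x^2 - 3*x - 18) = (x - 3)*(x - 2)*(x^2 + 6*x + 9) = (x - 3)*(x - 2)*(x + 3)*(x + 3)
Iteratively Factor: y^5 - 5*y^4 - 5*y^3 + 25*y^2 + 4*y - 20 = (y + 2)*(y^4 - 7*y^3 + 9*y^2 + 7*y - 10) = (y - 5)*(y + 2)*(y^3 - 2*y^2 - y + 2) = (y - 5)*(y - 2)*(y + 2)*(y^2 - 1) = (y - 5)*(y - 2)*(y + 1)*(y + 2)*(y - 1)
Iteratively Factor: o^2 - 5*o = (o)*(o - 5)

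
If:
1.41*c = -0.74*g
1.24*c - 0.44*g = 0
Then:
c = 0.00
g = 0.00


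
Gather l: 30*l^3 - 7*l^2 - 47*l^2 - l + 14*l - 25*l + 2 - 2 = 30*l^3 - 54*l^2 - 12*l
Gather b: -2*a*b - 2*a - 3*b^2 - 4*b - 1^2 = -2*a - 3*b^2 + b*(-2*a - 4) - 1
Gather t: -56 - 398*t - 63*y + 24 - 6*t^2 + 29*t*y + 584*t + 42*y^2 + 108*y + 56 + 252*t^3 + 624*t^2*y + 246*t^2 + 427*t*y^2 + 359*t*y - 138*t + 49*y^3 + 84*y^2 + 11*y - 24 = 252*t^3 + t^2*(624*y + 240) + t*(427*y^2 + 388*y + 48) + 49*y^3 + 126*y^2 + 56*y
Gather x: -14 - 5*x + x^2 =x^2 - 5*x - 14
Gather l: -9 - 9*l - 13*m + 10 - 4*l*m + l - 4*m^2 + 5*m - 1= l*(-4*m - 8) - 4*m^2 - 8*m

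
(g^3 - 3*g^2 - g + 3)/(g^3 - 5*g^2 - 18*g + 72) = (g^2 - 1)/(g^2 - 2*g - 24)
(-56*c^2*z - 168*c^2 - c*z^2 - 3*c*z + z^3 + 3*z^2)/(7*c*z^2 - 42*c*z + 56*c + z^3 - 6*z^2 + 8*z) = (-8*c*z - 24*c + z^2 + 3*z)/(z^2 - 6*z + 8)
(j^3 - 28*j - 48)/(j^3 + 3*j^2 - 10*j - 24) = (j - 6)/(j - 3)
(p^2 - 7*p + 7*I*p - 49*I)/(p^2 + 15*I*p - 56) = (p - 7)/(p + 8*I)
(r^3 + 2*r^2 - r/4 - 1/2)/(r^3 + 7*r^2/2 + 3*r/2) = (r^2 + 3*r/2 - 1)/(r*(r + 3))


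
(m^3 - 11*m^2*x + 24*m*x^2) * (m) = m^4 - 11*m^3*x + 24*m^2*x^2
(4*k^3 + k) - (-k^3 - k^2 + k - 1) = 5*k^3 + k^2 + 1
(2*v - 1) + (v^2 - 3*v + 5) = v^2 - v + 4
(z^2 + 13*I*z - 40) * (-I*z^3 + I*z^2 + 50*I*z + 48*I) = -I*z^5 + 13*z^4 + I*z^4 - 13*z^3 + 90*I*z^3 - 650*z^2 + 8*I*z^2 - 624*z - 2000*I*z - 1920*I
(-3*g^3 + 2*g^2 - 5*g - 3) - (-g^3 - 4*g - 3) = -2*g^3 + 2*g^2 - g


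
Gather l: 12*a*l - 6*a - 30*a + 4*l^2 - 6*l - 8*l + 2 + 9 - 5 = -36*a + 4*l^2 + l*(12*a - 14) + 6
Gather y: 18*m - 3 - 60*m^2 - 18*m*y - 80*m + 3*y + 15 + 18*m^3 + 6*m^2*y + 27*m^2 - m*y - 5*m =18*m^3 - 33*m^2 - 67*m + y*(6*m^2 - 19*m + 3) + 12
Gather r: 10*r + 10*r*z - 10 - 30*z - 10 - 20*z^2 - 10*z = r*(10*z + 10) - 20*z^2 - 40*z - 20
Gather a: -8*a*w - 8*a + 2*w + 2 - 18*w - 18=a*(-8*w - 8) - 16*w - 16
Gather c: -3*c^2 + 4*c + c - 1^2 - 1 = -3*c^2 + 5*c - 2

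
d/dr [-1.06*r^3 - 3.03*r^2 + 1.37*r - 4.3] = -3.18*r^2 - 6.06*r + 1.37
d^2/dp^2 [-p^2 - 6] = -2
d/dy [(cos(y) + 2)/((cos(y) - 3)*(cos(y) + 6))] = (cos(y)^2 + 4*cos(y) + 24)*sin(y)/((cos(y) - 3)^2*(cos(y) + 6)^2)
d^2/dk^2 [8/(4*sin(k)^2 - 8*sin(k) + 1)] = 64*(-16*sin(k) - 3*sin(3*k) + cos(2*k) - cos(4*k) + 15)/(4*sin(k)^2 - 8*sin(k) + 1)^3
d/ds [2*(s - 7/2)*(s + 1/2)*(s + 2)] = 6*s^2 - 4*s - 31/2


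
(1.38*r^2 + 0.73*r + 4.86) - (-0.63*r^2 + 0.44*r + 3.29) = 2.01*r^2 + 0.29*r + 1.57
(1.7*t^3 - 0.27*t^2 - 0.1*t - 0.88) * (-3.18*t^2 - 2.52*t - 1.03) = -5.406*t^5 - 3.4254*t^4 - 0.7526*t^3 + 3.3285*t^2 + 2.3206*t + 0.9064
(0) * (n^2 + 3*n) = 0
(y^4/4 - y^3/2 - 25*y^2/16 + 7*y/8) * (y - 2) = y^5/4 - y^4 - 9*y^3/16 + 4*y^2 - 7*y/4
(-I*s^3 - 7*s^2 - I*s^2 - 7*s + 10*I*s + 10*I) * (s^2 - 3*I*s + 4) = -I*s^5 - 10*s^4 - I*s^4 - 10*s^3 + 27*I*s^3 + 2*s^2 + 27*I*s^2 + 2*s + 40*I*s + 40*I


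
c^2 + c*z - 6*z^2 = (c - 2*z)*(c + 3*z)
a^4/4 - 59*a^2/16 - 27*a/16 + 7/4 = (a/4 + 1/4)*(a - 4)*(a - 1/2)*(a + 7/2)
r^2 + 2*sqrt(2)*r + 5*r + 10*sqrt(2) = (r + 5)*(r + 2*sqrt(2))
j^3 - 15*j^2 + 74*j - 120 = (j - 6)*(j - 5)*(j - 4)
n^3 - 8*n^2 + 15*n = n*(n - 5)*(n - 3)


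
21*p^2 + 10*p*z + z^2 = (3*p + z)*(7*p + z)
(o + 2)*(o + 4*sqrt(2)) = o^2 + 2*o + 4*sqrt(2)*o + 8*sqrt(2)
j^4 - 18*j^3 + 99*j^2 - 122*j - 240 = (j - 8)*(j - 6)*(j - 5)*(j + 1)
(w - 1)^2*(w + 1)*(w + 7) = w^4 + 6*w^3 - 8*w^2 - 6*w + 7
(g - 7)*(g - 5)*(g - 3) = g^3 - 15*g^2 + 71*g - 105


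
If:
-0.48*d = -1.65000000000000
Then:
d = 3.44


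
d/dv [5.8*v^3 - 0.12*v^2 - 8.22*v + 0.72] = 17.4*v^2 - 0.24*v - 8.22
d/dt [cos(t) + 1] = -sin(t)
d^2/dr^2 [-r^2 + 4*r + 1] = -2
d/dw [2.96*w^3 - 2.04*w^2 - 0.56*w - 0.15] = 8.88*w^2 - 4.08*w - 0.56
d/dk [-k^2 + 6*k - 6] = 6 - 2*k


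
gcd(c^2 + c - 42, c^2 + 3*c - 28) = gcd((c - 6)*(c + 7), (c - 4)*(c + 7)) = c + 7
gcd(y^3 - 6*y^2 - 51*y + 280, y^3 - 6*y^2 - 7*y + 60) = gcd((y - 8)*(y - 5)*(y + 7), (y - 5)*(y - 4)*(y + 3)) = y - 5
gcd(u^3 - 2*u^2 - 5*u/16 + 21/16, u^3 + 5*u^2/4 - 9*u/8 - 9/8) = u^2 - u/4 - 3/4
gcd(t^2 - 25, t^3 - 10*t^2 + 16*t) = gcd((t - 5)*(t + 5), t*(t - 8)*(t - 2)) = 1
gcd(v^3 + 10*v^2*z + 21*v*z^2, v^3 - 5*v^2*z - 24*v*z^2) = v^2 + 3*v*z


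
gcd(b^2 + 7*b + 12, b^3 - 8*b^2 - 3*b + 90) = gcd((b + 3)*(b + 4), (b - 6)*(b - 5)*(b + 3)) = b + 3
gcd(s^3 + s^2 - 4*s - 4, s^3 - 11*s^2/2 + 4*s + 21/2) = s + 1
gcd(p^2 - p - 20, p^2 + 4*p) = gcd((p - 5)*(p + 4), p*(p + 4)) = p + 4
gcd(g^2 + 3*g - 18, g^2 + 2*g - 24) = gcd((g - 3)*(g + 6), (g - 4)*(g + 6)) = g + 6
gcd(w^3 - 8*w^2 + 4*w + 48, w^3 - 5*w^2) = 1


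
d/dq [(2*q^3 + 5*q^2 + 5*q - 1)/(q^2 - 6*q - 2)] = (2*q^4 - 24*q^3 - 47*q^2 - 18*q - 16)/(q^4 - 12*q^3 + 32*q^2 + 24*q + 4)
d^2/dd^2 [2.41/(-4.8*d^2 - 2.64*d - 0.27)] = (111.0528*d^2 + 61.07904*d - 2.41*(9.6*d + 2.64)*(19.2*d + 5.28) + 6.24672)/(4.8*d^2 + 2.64*d + 0.27)^3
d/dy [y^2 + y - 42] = 2*y + 1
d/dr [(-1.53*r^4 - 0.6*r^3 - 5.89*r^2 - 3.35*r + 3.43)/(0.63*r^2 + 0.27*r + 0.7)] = (-1.9278*r^5 - 1.6173*r^4 - 4.608*r^3 - 0.7398*r^2 - 12.5678*r - 3.2711)/(0.3969*r^4 + 0.3402*r^3 + 0.9549*r^2 + 0.378*r + 0.49)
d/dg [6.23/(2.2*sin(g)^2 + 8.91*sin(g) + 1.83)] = -(27.412*sin(g) + 55.5093)*cos(g)/(2.2*sin(g)^2 + 8.91*sin(g) + 1.83)^2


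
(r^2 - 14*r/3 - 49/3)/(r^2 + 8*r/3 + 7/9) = 3*(r - 7)/(3*r + 1)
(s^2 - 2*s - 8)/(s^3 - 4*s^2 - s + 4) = (s + 2)/(s^2 - 1)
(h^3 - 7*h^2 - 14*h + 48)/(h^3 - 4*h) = (h^2 - 5*h - 24)/(h*(h + 2))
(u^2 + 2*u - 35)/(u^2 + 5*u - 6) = (u^2 + 2*u - 35)/(u^2 + 5*u - 6)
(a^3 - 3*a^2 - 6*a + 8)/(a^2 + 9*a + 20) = (a^3 - 3*a^2 - 6*a + 8)/(a^2 + 9*a + 20)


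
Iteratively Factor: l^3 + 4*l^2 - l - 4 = (l + 4)*(l^2 - 1) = (l - 1)*(l + 4)*(l + 1)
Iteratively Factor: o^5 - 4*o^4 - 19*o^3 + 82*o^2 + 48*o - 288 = (o - 3)*(o^4 - o^3 - 22*o^2 + 16*o + 96) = (o - 3)^2*(o^3 + 2*o^2 - 16*o - 32) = (o - 3)^2*(o + 4)*(o^2 - 2*o - 8) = (o - 3)^2*(o + 2)*(o + 4)*(o - 4)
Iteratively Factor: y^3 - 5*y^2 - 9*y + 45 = (y + 3)*(y^2 - 8*y + 15) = (y - 5)*(y + 3)*(y - 3)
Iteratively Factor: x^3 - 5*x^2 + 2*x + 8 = (x - 2)*(x^2 - 3*x - 4) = (x - 2)*(x + 1)*(x - 4)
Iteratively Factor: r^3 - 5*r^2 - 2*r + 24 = (r + 2)*(r^2 - 7*r + 12) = (r - 4)*(r + 2)*(r - 3)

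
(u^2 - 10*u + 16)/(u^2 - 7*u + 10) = (u - 8)/(u - 5)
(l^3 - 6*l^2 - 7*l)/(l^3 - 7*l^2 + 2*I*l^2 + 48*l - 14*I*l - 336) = l*(l + 1)/(l^2 + 2*I*l + 48)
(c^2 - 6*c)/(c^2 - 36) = c/(c + 6)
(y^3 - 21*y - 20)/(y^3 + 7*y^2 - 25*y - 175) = (y^2 + 5*y + 4)/(y^2 + 12*y + 35)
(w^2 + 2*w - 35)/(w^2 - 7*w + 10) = (w + 7)/(w - 2)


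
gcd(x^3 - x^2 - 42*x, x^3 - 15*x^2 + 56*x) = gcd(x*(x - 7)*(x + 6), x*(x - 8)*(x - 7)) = x^2 - 7*x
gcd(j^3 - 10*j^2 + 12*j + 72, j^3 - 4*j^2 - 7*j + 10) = j + 2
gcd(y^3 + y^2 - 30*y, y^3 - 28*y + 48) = y + 6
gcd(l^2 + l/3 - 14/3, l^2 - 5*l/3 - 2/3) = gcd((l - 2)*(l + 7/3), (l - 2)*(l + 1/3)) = l - 2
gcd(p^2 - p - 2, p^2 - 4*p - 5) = p + 1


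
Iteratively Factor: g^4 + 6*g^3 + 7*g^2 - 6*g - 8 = (g - 1)*(g^3 + 7*g^2 + 14*g + 8) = (g - 1)*(g + 2)*(g^2 + 5*g + 4) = (g - 1)*(g + 2)*(g + 4)*(g + 1)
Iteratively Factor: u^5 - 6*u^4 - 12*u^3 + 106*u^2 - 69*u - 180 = (u - 5)*(u^4 - u^3 - 17*u^2 + 21*u + 36) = (u - 5)*(u + 1)*(u^3 - 2*u^2 - 15*u + 36) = (u - 5)*(u + 1)*(u + 4)*(u^2 - 6*u + 9) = (u - 5)*(u - 3)*(u + 1)*(u + 4)*(u - 3)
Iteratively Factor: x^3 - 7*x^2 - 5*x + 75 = (x - 5)*(x^2 - 2*x - 15) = (x - 5)*(x + 3)*(x - 5)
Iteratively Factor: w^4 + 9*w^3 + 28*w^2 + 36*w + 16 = (w + 1)*(w^3 + 8*w^2 + 20*w + 16) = (w + 1)*(w + 2)*(w^2 + 6*w + 8) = (w + 1)*(w + 2)*(w + 4)*(w + 2)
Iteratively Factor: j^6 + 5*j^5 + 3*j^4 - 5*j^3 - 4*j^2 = (j + 4)*(j^5 + j^4 - j^3 - j^2) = j*(j + 4)*(j^4 + j^3 - j^2 - j) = j*(j + 1)*(j + 4)*(j^3 - j) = j*(j + 1)^2*(j + 4)*(j^2 - j) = j*(j - 1)*(j + 1)^2*(j + 4)*(j)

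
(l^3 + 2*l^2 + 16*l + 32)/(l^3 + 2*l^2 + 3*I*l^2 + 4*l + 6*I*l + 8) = (l - 4*I)/(l - I)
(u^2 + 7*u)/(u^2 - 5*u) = (u + 7)/(u - 5)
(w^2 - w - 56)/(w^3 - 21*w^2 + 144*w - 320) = (w + 7)/(w^2 - 13*w + 40)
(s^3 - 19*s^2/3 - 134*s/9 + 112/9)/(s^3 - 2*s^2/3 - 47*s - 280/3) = (s - 2/3)/(s + 5)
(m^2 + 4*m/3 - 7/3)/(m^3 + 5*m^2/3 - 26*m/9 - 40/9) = 3*(3*m^2 + 4*m - 7)/(9*m^3 + 15*m^2 - 26*m - 40)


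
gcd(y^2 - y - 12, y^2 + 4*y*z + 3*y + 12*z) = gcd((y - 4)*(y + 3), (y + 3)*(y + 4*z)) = y + 3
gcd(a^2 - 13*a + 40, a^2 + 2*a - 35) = a - 5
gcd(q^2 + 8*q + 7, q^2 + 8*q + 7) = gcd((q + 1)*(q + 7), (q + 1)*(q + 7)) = q^2 + 8*q + 7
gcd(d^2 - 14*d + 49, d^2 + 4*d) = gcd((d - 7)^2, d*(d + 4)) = 1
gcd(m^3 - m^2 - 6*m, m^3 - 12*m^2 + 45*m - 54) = m - 3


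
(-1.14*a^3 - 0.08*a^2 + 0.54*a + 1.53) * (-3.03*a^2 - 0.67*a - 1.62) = 3.4542*a^5 + 1.0062*a^4 + 0.2642*a^3 - 4.8681*a^2 - 1.8999*a - 2.4786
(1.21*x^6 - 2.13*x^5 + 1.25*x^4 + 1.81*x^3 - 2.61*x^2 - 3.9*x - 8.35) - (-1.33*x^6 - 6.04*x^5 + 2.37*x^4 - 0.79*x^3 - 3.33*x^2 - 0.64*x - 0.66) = 2.54*x^6 + 3.91*x^5 - 1.12*x^4 + 2.6*x^3 + 0.72*x^2 - 3.26*x - 7.69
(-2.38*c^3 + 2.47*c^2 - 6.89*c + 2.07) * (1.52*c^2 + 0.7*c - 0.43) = -3.6176*c^5 + 2.0884*c^4 - 7.7204*c^3 - 2.7387*c^2 + 4.4117*c - 0.8901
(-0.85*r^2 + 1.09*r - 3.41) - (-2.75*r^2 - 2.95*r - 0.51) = 1.9*r^2 + 4.04*r - 2.9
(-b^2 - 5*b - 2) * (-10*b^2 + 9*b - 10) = 10*b^4 + 41*b^3 - 15*b^2 + 32*b + 20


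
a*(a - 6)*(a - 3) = a^3 - 9*a^2 + 18*a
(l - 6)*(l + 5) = l^2 - l - 30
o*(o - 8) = o^2 - 8*o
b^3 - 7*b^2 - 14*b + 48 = (b - 8)*(b - 2)*(b + 3)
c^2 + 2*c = c*(c + 2)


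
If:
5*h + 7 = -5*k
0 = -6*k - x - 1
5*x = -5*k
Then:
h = -6/5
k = -1/5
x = 1/5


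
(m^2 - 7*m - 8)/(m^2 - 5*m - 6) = (m - 8)/(m - 6)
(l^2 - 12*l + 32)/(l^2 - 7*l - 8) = (l - 4)/(l + 1)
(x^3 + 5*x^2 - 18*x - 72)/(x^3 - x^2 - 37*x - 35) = (-x^3 - 5*x^2 + 18*x + 72)/(-x^3 + x^2 + 37*x + 35)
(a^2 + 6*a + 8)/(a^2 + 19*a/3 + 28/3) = 3*(a + 2)/(3*a + 7)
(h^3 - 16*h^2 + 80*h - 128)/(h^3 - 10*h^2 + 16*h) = (h^2 - 8*h + 16)/(h*(h - 2))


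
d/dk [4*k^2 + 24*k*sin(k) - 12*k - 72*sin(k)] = 24*k*cos(k) + 8*k + 24*sin(k) - 72*cos(k) - 12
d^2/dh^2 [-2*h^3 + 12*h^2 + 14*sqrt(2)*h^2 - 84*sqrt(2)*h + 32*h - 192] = -12*h + 24 + 28*sqrt(2)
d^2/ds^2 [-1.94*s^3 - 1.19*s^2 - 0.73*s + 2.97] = -11.64*s - 2.38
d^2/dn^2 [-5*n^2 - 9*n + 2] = -10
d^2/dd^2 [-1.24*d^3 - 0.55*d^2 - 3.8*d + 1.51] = -7.44*d - 1.1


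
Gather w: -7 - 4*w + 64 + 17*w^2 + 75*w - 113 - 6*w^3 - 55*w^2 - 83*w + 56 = -6*w^3 - 38*w^2 - 12*w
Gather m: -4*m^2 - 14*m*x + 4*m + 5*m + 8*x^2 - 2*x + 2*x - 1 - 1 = -4*m^2 + m*(9 - 14*x) + 8*x^2 - 2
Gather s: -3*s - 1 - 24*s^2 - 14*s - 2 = -24*s^2 - 17*s - 3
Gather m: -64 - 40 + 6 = -98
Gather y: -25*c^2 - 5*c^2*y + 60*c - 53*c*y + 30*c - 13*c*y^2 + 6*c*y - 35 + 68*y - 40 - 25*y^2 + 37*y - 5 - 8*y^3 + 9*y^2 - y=-25*c^2 + 90*c - 8*y^3 + y^2*(-13*c - 16) + y*(-5*c^2 - 47*c + 104) - 80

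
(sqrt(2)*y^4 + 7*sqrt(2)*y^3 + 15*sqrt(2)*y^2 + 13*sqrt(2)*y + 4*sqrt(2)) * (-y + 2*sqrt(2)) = -sqrt(2)*y^5 - 7*sqrt(2)*y^4 + 4*y^4 - 15*sqrt(2)*y^3 + 28*y^3 - 13*sqrt(2)*y^2 + 60*y^2 - 4*sqrt(2)*y + 52*y + 16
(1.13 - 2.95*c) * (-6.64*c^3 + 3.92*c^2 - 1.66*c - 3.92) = 19.588*c^4 - 19.0672*c^3 + 9.3266*c^2 + 9.6882*c - 4.4296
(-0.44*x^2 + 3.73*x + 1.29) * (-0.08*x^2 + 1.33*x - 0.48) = 0.0352*x^4 - 0.8836*x^3 + 5.0689*x^2 - 0.0746999999999998*x - 0.6192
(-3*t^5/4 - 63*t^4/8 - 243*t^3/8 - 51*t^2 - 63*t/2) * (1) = -3*t^5/4 - 63*t^4/8 - 243*t^3/8 - 51*t^2 - 63*t/2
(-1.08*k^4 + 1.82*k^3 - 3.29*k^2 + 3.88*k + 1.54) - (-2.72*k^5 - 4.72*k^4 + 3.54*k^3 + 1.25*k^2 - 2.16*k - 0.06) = 2.72*k^5 + 3.64*k^4 - 1.72*k^3 - 4.54*k^2 + 6.04*k + 1.6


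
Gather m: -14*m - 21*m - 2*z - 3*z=-35*m - 5*z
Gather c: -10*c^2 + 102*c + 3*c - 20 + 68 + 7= -10*c^2 + 105*c + 55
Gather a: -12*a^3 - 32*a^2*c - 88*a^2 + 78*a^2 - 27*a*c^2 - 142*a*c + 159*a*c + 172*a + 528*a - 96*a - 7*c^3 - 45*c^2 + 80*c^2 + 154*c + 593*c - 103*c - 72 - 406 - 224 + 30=-12*a^3 + a^2*(-32*c - 10) + a*(-27*c^2 + 17*c + 604) - 7*c^3 + 35*c^2 + 644*c - 672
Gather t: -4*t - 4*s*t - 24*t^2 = -24*t^2 + t*(-4*s - 4)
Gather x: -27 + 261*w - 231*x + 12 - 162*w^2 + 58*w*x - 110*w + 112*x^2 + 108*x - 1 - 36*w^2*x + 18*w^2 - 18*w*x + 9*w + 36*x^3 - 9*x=-144*w^2 + 160*w + 36*x^3 + 112*x^2 + x*(-36*w^2 + 40*w - 132) - 16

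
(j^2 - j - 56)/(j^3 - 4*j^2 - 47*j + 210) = (j - 8)/(j^2 - 11*j + 30)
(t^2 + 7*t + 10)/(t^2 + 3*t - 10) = (t + 2)/(t - 2)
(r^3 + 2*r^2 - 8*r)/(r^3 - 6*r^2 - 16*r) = (-r^2 - 2*r + 8)/(-r^2 + 6*r + 16)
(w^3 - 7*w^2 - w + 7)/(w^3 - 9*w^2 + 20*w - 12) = (w^2 - 6*w - 7)/(w^2 - 8*w + 12)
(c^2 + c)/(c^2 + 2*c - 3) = c*(c + 1)/(c^2 + 2*c - 3)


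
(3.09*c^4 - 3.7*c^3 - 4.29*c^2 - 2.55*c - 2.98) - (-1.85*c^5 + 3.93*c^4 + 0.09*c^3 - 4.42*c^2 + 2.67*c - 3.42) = 1.85*c^5 - 0.84*c^4 - 3.79*c^3 + 0.13*c^2 - 5.22*c + 0.44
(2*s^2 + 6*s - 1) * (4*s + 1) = 8*s^3 + 26*s^2 + 2*s - 1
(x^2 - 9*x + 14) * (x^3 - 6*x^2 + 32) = x^5 - 15*x^4 + 68*x^3 - 52*x^2 - 288*x + 448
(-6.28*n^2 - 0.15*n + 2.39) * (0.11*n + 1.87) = -0.6908*n^3 - 11.7601*n^2 - 0.0176*n + 4.4693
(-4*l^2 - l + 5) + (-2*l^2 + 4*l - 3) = -6*l^2 + 3*l + 2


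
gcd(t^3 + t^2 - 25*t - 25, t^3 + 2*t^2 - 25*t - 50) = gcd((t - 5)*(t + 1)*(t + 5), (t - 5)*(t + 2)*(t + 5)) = t^2 - 25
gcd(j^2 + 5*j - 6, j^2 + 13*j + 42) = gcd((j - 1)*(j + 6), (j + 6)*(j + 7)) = j + 6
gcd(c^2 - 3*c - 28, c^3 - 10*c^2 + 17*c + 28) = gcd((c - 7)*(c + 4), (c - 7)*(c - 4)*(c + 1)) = c - 7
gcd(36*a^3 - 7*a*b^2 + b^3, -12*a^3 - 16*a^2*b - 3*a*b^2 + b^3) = 12*a^2 + 4*a*b - b^2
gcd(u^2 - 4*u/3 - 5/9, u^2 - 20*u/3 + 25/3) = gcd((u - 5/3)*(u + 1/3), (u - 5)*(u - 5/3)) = u - 5/3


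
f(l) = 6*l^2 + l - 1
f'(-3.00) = -35.00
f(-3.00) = 50.00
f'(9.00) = 109.00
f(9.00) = 494.00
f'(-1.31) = -14.72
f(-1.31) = 7.99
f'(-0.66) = -6.92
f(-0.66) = 0.95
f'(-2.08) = -23.96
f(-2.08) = 22.88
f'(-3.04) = -35.48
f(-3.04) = 51.41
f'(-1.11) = -12.32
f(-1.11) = 5.28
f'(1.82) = 22.84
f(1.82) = 20.69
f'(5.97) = 72.64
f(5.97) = 218.82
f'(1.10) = 14.20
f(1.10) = 7.36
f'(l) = 12*l + 1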